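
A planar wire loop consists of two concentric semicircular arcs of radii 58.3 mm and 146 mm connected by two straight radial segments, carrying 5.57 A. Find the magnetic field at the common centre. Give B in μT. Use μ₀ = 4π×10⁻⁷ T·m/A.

The radial connectors point toward the centre, so dl × r̂ = 0 and they contribute nothing.
Each semicircle gives μ₀I/(4R): inner arc 3.00×10⁻⁵ T, outer arc 1.20×10⁻⁵ T.
The two arcs carry current in opposite angular senses, so their fields oppose: B = |3.00×10⁻⁵ − 1.20×10⁻⁵| = 1.80×10⁻⁵ T.

B ≈ 18.0 μT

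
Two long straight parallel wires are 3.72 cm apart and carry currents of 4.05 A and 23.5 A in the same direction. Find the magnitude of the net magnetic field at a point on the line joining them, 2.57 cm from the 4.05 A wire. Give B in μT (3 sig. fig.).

B ≈ 377 μT

Each long wire gives B = μ₀I/(2πd). Distances are d₁ = 0.0257 m and d₂ = 0.0115 m.
B₁ = 3.15×10⁻⁵ T, B₂ = 4.09×10⁻⁴ T.
Between parallel currents the two contributions point in opposite directions, so they subtract. B = |B₁ − B₂| = |3.15×10⁻⁵ − 4.09×10⁻⁴| = 3.77×10⁻⁴ T.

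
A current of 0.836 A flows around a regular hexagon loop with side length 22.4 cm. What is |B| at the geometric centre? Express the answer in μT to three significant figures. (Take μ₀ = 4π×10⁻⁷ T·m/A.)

Each side is a finite straight segment at perpendicular distance d = a/(2 tan(π/6)) = 0.194 m from the centre, with end-angles ±π/6.
One side contributes B₁ = (μ₀I/4πd)·2 sin(π/6) = 4.31×10⁻⁷ T.
All 6 sides add in the same direction: B = 6 × 4.31×10⁻⁷ = 2.59×10⁻⁶ T.

B ≈ 2.59 μT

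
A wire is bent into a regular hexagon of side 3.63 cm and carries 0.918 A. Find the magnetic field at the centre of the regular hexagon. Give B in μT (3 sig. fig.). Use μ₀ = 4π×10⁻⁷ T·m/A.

Each side is a finite straight segment at perpendicular distance d = a/(2 tan(π/6)) = 0.03144 m from the centre, with end-angles ±π/6.
One side contributes B₁ = (μ₀I/4πd)·2 sin(π/6) = 2.92×10⁻⁶ T.
All 6 sides add in the same direction: B = 6 × 2.92×10⁻⁶ = 1.75×10⁻⁵ T.

B ≈ 17.5 μT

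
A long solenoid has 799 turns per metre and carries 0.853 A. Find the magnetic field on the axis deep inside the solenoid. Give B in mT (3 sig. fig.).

Inside a long solenoid, B = μ₀nI with n = 799 turns/m.
B = 4π×10⁻⁷ × 799 × 0.853 = 8.56×10⁻⁴ T.

B ≈ 0.856 mT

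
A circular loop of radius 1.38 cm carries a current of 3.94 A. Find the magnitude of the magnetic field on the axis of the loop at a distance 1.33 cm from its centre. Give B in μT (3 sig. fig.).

On the axis of a circular loop, B = μ₀IR² / [2(R²+z²)^(3/2)].
R² + z² = (0.0138)² + (0.0133)² = 0.0003673 m², and (R²+z²)^(3/2) = 7.04×10⁻⁶ m³.
B = (4π×10⁻⁷ × 3.94 × 0.0001904) / (2 × 7.04×10⁻⁶) = 6.70×10⁻⁵ T.

B ≈ 67.0 μT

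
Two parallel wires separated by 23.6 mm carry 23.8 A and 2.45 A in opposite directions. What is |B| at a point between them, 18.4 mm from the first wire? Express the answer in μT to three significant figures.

B ≈ 353 μT

Each long wire gives B = μ₀I/(2πd). Distances are d₁ = 0.0184 m and d₂ = 0.0052 m.
B₁ = 2.59×10⁻⁴ T, B₂ = 9.42×10⁻⁵ T.
Between antiparallel currents both contributions point the same way, so they add. B = B₁ + B₂ = 2.59×10⁻⁴ + 9.42×10⁻⁵ = 3.53×10⁻⁴ T.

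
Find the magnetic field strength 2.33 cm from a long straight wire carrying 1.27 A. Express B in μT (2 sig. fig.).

For an infinitely long straight wire, B = μ₀I/(2πd).
B = (4π×10⁻⁷ × 1.27) / (2π × 0.0233) = 1.09×10⁻⁵ T.

B ≈ 11 μT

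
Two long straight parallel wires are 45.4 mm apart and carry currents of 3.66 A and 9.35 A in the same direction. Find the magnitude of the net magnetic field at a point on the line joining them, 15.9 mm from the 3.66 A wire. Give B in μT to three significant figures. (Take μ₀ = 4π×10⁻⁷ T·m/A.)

Each long wire gives B = μ₀I/(2πd). Distances are d₁ = 0.0159 m and d₂ = 0.0295 m.
B₁ = 4.60×10⁻⁵ T, B₂ = 6.34×10⁻⁵ T.
Between parallel currents the two contributions point in opposite directions, so they subtract. B = |B₁ − B₂| = |4.60×10⁻⁵ − 6.34×10⁻⁵| = 1.74×10⁻⁵ T.

B ≈ 17.4 μT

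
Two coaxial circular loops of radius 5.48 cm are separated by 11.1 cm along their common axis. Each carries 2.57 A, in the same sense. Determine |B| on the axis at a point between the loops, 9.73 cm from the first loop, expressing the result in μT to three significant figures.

B ≈ 30.4 μT

Each loop contributes B = μ₀IR²/[2(R²+z²)^(3/2)] on the axis, with z measured from that loop.
Loop 1 (z = 0.0973 m): B₁ = 3.48×10⁻⁶ T. Loop 2 (z = 0.0137 m): B₂ = 2.69×10⁻⁵ T.
The fields add: B = B₁ + B₂ = 3.04×10⁻⁵ T.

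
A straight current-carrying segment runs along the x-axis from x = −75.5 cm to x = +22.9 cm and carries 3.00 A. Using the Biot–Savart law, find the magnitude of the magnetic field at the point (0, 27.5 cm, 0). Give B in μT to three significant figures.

B ≈ 1.72 μT

For a finite straight segment, B = (μ₀I/4πd)(sinθ₁ + sinθ₂), where θ₁, θ₂ are the angles from the perpendicular to each end.
The perpendicular distance is d = 0.275 m; the end-offsets along the wire are a = 0.755 m and b = 0.229 m.
sinθ₁ = 0.755/√(0.755²+0.275²) = 0.9396; sinθ₂ = 0.229/√(0.229²+0.275²) = 0.6399.
B = (4π×10⁻⁷ × 3.00) / (4π × 0.275) × (0.9396 + 0.6399) = 1.72×10⁻⁶ T.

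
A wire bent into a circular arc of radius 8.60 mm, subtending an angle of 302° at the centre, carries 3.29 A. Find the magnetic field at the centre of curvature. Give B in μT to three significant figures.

B ≈ 202 μT

The Biot–Savart field of a circular arc at its centre is B = μ₀Iφ/(4πR), with φ = 5.271 rad.
B = (4π×10⁻⁷ × 3.29 × 5.271) / (4π × 0.0086) = 2.02×10⁻⁴ T.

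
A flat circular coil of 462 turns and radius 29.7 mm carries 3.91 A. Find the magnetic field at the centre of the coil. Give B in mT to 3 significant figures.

B ≈ 38.2 mT

For an N-turn flat coil, B = Nμ₀I/(2R) with R = 0.0297 m.
B = 462 × 8.27×10⁻⁵ T = 3.82×10⁻² T.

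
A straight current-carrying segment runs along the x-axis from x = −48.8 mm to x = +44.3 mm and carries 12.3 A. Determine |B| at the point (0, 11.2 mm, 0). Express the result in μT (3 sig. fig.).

B ≈ 214 μT

For a finite straight segment, B = (μ₀I/4πd)(sinθ₁ + sinθ₂), where θ₁, θ₂ are the angles from the perpendicular to each end.
The perpendicular distance is d = 0.0112 m; the end-offsets along the wire are a = 0.0488 m and b = 0.0443 m.
sinθ₁ = 0.0488/√(0.0488²+0.0112²) = 0.9747; sinθ₂ = 0.0443/√(0.0443²+0.0112²) = 0.9695.
B = (4π×10⁻⁷ × 12.3) / (4π × 0.0112) × (0.9747 + 0.9695) = 2.14×10⁻⁴ T.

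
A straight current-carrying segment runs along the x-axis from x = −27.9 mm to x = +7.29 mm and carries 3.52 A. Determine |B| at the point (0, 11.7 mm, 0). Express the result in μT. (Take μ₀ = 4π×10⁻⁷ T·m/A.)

For a finite straight segment, B = (μ₀I/4πd)(sinθ₁ + sinθ₂), where θ₁, θ₂ are the angles from the perpendicular to each end.
The perpendicular distance is d = 0.0117 m; the end-offsets along the wire are a = 0.0279 m and b = 0.00729 m.
sinθ₁ = 0.0279/√(0.0279²+0.0117²) = 0.9222; sinθ₂ = 0.00729/√(0.00729²+0.0117²) = 0.5288.
B = (4π×10⁻⁷ × 3.52) / (4π × 0.0117) × (0.9222 + 0.5288) = 4.37×10⁻⁵ T.

B ≈ 43.7 μT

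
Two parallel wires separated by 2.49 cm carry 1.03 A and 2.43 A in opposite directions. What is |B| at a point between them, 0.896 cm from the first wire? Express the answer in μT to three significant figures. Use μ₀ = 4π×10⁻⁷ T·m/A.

B ≈ 53.5 μT

Each long wire gives B = μ₀I/(2πd). Distances are d₁ = 0.00896 m and d₂ = 0.01594 m.
B₁ = 2.30×10⁻⁵ T, B₂ = 3.05×10⁻⁵ T.
Between antiparallel currents both contributions point the same way, so they add. B = B₁ + B₂ = 2.30×10⁻⁵ + 3.05×10⁻⁵ = 5.35×10⁻⁵ T.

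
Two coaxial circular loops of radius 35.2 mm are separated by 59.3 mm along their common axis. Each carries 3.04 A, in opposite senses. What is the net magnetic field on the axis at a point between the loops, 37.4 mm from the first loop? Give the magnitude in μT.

Each loop contributes B = μ₀IR²/[2(R²+z²)^(3/2)] on the axis, with z measured from that loop.
Loop 1 (z = 0.0374 m): B₁ = 1.75×10⁻⁵ T. Loop 2 (z = 0.0219 m): B₂ = 3.32×10⁻⁵ T.
The fields oppose: B = |B₁ − B₂| = 1.57×10⁻⁵ T.

B ≈ 15.7 μT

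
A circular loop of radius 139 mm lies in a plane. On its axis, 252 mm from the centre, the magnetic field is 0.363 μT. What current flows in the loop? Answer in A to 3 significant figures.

On the axis of a loop, B = μ₀IR²/[2(R²+z²)^(3/2)], so I = 2B(R²+z²)^(3/2)/(μ₀R²).
R² + z² = 0.01932 + 0.0635 = 0.08283 m²; raised to 3/2 gives 2.38×10⁻² m³.
I = 2 × 3.63×10⁻⁷ × 2.38×10⁻² / (1.26×10⁻⁶ × 0.01932) = 0.713 A.

I ≈ 0.713 A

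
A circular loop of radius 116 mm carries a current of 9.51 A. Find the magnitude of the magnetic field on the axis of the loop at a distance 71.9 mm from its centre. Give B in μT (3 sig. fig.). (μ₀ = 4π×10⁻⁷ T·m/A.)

On the axis of a circular loop, B = μ₀IR² / [2(R²+z²)^(3/2)].
R² + z² = (0.116)² + (0.0719)² = 0.01863 m², and (R²+z²)^(3/2) = 2.54×10⁻³ m³.
B = (4π×10⁻⁷ × 9.51 × 0.01346) / (2 × 2.54×10⁻³) = 3.16×10⁻⁵ T.

B ≈ 31.6 μT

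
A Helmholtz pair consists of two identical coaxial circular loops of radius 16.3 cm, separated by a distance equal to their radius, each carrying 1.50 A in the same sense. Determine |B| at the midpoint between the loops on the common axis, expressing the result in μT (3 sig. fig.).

B ≈ 8.27 μT

Each loop contributes B = μ₀IR²/[2(R²+z²)^(3/2)] on the axis, with z measured from that loop.
Loop 1 (z = 0.0815 m): B₁ = 4.14×10⁻⁶ T. Loop 2 (z = 0.0815 m): B₂ = 4.14×10⁻⁶ T.
The fields add: B = B₁ + B₂ = 8.27×10⁻⁶ T.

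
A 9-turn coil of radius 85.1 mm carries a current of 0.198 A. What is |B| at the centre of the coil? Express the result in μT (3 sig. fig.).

B ≈ 13.2 μT

For an N-turn flat coil, B = Nμ₀I/(2R) with R = 0.0851 m.
B = 9 × 1.46×10⁻⁶ T = 1.32×10⁻⁵ T.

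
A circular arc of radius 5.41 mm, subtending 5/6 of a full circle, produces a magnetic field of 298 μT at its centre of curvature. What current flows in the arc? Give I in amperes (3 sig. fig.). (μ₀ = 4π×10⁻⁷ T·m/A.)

For a circular arc, B = μ₀Iφ/(4πR) with φ in radians; here φ = 5.236 rad.
So I = 4πRB/(μ₀φ) = 4π × 0.00541 × 2.98×10⁻⁴ / (4π×10⁻⁷ × 5.236) = 3.08 A.

I ≈ 3.08 A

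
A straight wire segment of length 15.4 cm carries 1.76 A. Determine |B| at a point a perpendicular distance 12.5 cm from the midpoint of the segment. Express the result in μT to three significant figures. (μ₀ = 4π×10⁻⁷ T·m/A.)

B ≈ 1.48 μT

For a finite straight segment, B = (μ₀I/4πd)(sinθ₁ + sinθ₂), where θ₁, θ₂ are the angles from the perpendicular to each end.
The perpendicular from the point meets the wire at its midpoint, so each end is L/2 = 0.077 m away along the wire.
sinθ₁ = 0.077/√(0.077²+0.125²) = 0.5245; sinθ₂ = 0.077/√(0.077²+0.125²) = 0.5245.
B = (4π×10⁻⁷ × 1.76) / (4π × 0.125) × (0.5245 + 0.5245) = 1.48×10⁻⁶ T.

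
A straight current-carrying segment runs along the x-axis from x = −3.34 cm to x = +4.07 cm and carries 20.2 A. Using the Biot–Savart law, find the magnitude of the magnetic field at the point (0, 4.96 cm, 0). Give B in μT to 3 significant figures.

For a finite straight segment, B = (μ₀I/4πd)(sinθ₁ + sinθ₂), where θ₁, θ₂ are the angles from the perpendicular to each end.
The perpendicular distance is d = 0.0496 m; the end-offsets along the wire are a = 0.0334 m and b = 0.0407 m.
sinθ₁ = 0.0334/√(0.0334²+0.0496²) = 0.5586; sinθ₂ = 0.0407/√(0.0407²+0.0496²) = 0.6343.
B = (4π×10⁻⁷ × 20.2) / (4π × 0.0496) × (0.5586 + 0.6343) = 4.86×10⁻⁵ T.

B ≈ 48.6 μT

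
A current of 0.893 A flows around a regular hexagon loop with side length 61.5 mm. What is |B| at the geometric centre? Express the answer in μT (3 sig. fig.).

Each side is a finite straight segment at perpendicular distance d = a/(2 tan(π/6)) = 0.05326 m from the centre, with end-angles ±π/6.
One side contributes B₁ = (μ₀I/4πd)·2 sin(π/6) = 1.68×10⁻⁶ T.
All 6 sides add in the same direction: B = 6 × 1.68×10⁻⁶ = 1.01×10⁻⁵ T.

B ≈ 10.1 μT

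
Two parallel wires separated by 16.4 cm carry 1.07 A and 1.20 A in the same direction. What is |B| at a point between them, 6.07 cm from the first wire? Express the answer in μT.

Each long wire gives B = μ₀I/(2πd). Distances are d₁ = 0.0607 m and d₂ = 0.1033 m.
B₁ = 3.53×10⁻⁶ T, B₂ = 2.32×10⁻⁶ T.
Between parallel currents the two contributions point in opposite directions, so they subtract. B = |B₁ − B₂| = |3.53×10⁻⁶ − 2.32×10⁻⁶| = 1.20×10⁻⁶ T.

B ≈ 1.20 μT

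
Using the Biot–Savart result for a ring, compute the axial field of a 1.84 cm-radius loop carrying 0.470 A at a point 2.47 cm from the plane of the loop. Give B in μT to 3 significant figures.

On the axis of a circular loop, B = μ₀IR² / [2(R²+z²)^(3/2)].
R² + z² = (0.0184)² + (0.0247)² = 0.0009487 m², and (R²+z²)^(3/2) = 2.92×10⁻⁵ m³.
B = (4π×10⁻⁷ × 0.470 × 0.0003386) / (2 × 2.92×10⁻⁵) = 3.42×10⁻⁶ T.

B ≈ 3.42 μT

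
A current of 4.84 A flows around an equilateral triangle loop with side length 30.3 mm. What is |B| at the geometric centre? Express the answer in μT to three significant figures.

B ≈ 288 μT

Each side is a finite straight segment at perpendicular distance d = a/(2 tan(π/3)) = 0.008747 m from the centre, with end-angles ±π/3.
One side contributes B₁ = (μ₀I/4πd)·2 sin(π/3) = 9.58×10⁻⁵ T.
All 3 sides add in the same direction: B = 3 × 9.58×10⁻⁵ = 2.88×10⁻⁴ T.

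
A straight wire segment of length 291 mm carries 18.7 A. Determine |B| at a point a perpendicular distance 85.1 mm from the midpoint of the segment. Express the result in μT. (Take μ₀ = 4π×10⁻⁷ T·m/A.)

For a finite straight segment, B = (μ₀I/4πd)(sinθ₁ + sinθ₂), where θ₁, θ₂ are the angles from the perpendicular to each end.
The perpendicular from the point meets the wire at its midpoint, so each end is L/2 = 0.1455 m away along the wire.
sinθ₁ = 0.1455/√(0.1455²+0.0851²) = 0.8632; sinθ₂ = 0.1455/√(0.1455²+0.0851²) = 0.8632.
B = (4π×10⁻⁷ × 18.7) / (4π × 0.0851) × (0.8632 + 0.8632) = 3.79×10⁻⁵ T.

B ≈ 37.9 μT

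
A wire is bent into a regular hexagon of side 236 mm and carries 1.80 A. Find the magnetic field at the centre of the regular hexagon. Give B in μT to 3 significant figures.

Each side is a finite straight segment at perpendicular distance d = a/(2 tan(π/6)) = 0.2044 m from the centre, with end-angles ±π/6.
One side contributes B₁ = (μ₀I/4πd)·2 sin(π/6) = 8.81×10⁻⁷ T.
All 6 sides add in the same direction: B = 6 × 8.81×10⁻⁷ = 5.28×10⁻⁶ T.

B ≈ 5.28 μT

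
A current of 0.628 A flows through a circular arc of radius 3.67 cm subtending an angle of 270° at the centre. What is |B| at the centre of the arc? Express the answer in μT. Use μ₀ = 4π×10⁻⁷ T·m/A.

B ≈ 8.06 μT

The Biot–Savart field of a circular arc at its centre is B = μ₀Iφ/(4πR), with φ = 4.712 rad.
B = (4π×10⁻⁷ × 0.628 × 4.712) / (4π × 0.0367) = 8.06×10⁻⁶ T.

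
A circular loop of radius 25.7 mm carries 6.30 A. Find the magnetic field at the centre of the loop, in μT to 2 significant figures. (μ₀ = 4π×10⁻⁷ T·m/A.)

B ≈ 150 μT

At the centre of a circular loop the Biot–Savart law gives B = μ₀I/(2R).
B = (4π×10⁻⁷ × 6.30) / (2 × 0.0257) = 1.54×10⁻⁴ T.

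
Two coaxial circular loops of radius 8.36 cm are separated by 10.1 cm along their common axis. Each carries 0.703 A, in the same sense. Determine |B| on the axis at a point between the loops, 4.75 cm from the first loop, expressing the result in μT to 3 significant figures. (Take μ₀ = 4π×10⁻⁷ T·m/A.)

B ≈ 6.63 μT

Each loop contributes B = μ₀IR²/[2(R²+z²)^(3/2)] on the axis, with z measured from that loop.
Loop 1 (z = 0.0475 m): B₁ = 3.47×10⁻⁶ T. Loop 2 (z = 0.0535 m): B₂ = 3.16×10⁻⁶ T.
The fields add: B = B₁ + B₂ = 6.63×10⁻⁶ T.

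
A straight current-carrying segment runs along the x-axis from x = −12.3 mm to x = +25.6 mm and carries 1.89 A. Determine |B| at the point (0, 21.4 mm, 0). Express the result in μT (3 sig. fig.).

B ≈ 11.2 μT

For a finite straight segment, B = (μ₀I/4πd)(sinθ₁ + sinθ₂), where θ₁, θ₂ are the angles from the perpendicular to each end.
The perpendicular distance is d = 0.0214 m; the end-offsets along the wire are a = 0.0123 m and b = 0.0256 m.
sinθ₁ = 0.0123/√(0.0123²+0.0214²) = 0.4983; sinθ₂ = 0.0256/√(0.0256²+0.0214²) = 0.7672.
B = (4π×10⁻⁷ × 1.89) / (4π × 0.0214) × (0.4983 + 0.7672) = 1.12×10⁻⁵ T.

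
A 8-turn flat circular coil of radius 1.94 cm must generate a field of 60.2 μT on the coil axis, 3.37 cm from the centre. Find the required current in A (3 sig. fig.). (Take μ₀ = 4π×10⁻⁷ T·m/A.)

I ≈ 1.87 A

For an N-turn coil, B = Nμ₀IR²/[2(R²+z²)^(3/2)] with R = 0.0194 m, z = 0.0337 m, so I = 2B(R²+z²)^(3/2)/(Nμ₀R²) = 2 × 6.02×10⁻⁵ × 5.88×10⁻⁵ / (8 × 4π×10⁻⁷ × 0.0003764) = 1.87 A.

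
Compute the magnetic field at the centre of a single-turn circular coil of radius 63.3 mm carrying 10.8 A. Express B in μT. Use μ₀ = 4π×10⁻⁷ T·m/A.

At the centre of a circular loop the Biot–Savart law gives B = μ₀I/(2R).
B = (4π×10⁻⁷ × 10.8) / (2 × 0.0633) = 1.07×10⁻⁴ T.

B ≈ 107 μT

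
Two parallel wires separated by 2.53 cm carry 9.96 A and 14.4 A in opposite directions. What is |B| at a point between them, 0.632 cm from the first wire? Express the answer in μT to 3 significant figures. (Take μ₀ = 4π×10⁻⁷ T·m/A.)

Each long wire gives B = μ₀I/(2πd). Distances are d₁ = 0.00632 m and d₂ = 0.01898 m.
B₁ = 3.15×10⁻⁴ T, B₂ = 1.52×10⁻⁴ T.
Between antiparallel currents both contributions point the same way, so they add. B = B₁ + B₂ = 3.15×10⁻⁴ + 1.52×10⁻⁴ = 4.67×10⁻⁴ T.

B ≈ 467 μT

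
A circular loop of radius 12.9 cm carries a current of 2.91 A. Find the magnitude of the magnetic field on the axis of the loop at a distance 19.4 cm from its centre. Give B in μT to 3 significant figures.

On the axis of a circular loop, B = μ₀IR² / [2(R²+z²)^(3/2)].
R² + z² = (0.129)² + (0.194)² = 0.05428 m², and (R²+z²)^(3/2) = 1.26×10⁻² m³.
B = (4π×10⁻⁷ × 2.91 × 0.01664) / (2 × 1.26×10⁻²) = 2.41×10⁻⁶ T.

B ≈ 2.41 μT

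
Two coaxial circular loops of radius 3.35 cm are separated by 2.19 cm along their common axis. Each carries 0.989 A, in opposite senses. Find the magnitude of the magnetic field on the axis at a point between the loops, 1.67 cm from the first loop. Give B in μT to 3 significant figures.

B ≈ 4.60 μT

Each loop contributes B = μ₀IR²/[2(R²+z²)^(3/2)] on the axis, with z measured from that loop.
Loop 1 (z = 0.0167 m): B₁ = 1.33×10⁻⁵ T. Loop 2 (z = 0.0052 m): B₂ = 1.79×10⁻⁵ T.
The fields oppose: B = |B₁ − B₂| = 4.60×10⁻⁶ T.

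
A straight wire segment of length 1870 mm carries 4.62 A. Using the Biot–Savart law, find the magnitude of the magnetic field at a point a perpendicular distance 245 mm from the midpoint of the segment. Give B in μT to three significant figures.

B ≈ 3.65 μT

For a finite straight segment, B = (μ₀I/4πd)(sinθ₁ + sinθ₂), where θ₁, θ₂ are the angles from the perpendicular to each end.
The perpendicular from the point meets the wire at its midpoint, so each end is L/2 = 0.935 m away along the wire.
sinθ₁ = 0.935/√(0.935²+0.245²) = 0.9673; sinθ₂ = 0.935/√(0.935²+0.245²) = 0.9673.
B = (4π×10⁻⁷ × 4.62) / (4π × 0.245) × (0.9673 + 0.9673) = 3.65×10⁻⁶ T.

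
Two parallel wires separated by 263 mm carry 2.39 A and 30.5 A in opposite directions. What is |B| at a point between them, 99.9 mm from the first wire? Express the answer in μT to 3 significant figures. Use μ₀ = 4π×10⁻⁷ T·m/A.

B ≈ 42.2 μT

Each long wire gives B = μ₀I/(2πd). Distances are d₁ = 0.0999 m and d₂ = 0.1631 m.
B₁ = 4.78×10⁻⁶ T, B₂ = 3.74×10⁻⁵ T.
Between antiparallel currents both contributions point the same way, so they add. B = B₁ + B₂ = 4.78×10⁻⁶ + 3.74×10⁻⁵ = 4.22×10⁻⁵ T.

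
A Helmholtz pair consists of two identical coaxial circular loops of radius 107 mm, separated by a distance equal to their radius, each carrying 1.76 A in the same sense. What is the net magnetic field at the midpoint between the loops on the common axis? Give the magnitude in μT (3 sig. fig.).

Each loop contributes B = μ₀IR²/[2(R²+z²)^(3/2)] on the axis, with z measured from that loop.
Loop 1 (z = 0.0535 m): B₁ = 7.40×10⁻⁶ T. Loop 2 (z = 0.0535 m): B₂ = 7.40×10⁻⁶ T.
The fields add: B = B₁ + B₂ = 1.48×10⁻⁵ T.

B ≈ 14.8 μT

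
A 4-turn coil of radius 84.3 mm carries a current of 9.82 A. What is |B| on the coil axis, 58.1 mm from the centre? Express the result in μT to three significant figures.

B ≈ 163 μT

For an N-turn flat coil, B = Nμ₀IR²/[2(R²+z²)^(3/2)] with R = 0.0843 m, z = 0.0581 m.
B = 4 × 4.09×10⁻⁵ T = 1.63×10⁻⁴ T.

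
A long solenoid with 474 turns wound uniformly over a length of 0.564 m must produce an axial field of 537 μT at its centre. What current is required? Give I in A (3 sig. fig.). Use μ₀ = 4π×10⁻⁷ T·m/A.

Inside a long solenoid B = μ₀nI with n = 840.4 m⁻¹, so I = B/(μ₀n).
I = 5.37×10⁻⁴ / (4π×10⁻⁷ × 840.4) = 0.508 A.

I ≈ 0.508 A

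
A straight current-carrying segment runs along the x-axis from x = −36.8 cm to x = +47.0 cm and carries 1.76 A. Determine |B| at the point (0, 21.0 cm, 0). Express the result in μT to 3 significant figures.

B ≈ 1.49 μT

For a finite straight segment, B = (μ₀I/4πd)(sinθ₁ + sinθ₂), where θ₁, θ₂ are the angles from the perpendicular to each end.
The perpendicular distance is d = 0.21 m; the end-offsets along the wire are a = 0.368 m and b = 0.47 m.
sinθ₁ = 0.368/√(0.368²+0.21²) = 0.8685; sinθ₂ = 0.47/√(0.47²+0.21²) = 0.9130.
B = (4π×10⁻⁷ × 1.76) / (4π × 0.21) × (0.8685 + 0.9130) = 1.49×10⁻⁶ T.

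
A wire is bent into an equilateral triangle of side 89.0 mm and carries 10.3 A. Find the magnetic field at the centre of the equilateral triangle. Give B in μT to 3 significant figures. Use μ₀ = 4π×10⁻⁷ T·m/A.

Each side is a finite straight segment at perpendicular distance d = a/(2 tan(π/3)) = 0.02569 m from the centre, with end-angles ±π/3.
One side contributes B₁ = (μ₀I/4πd)·2 sin(π/3) = 6.94×10⁻⁵ T.
All 3 sides add in the same direction: B = 3 × 6.94×10⁻⁵ = 2.08×10⁻⁴ T.

B ≈ 208 μT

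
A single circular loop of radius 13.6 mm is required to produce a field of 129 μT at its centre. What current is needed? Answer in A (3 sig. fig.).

I ≈ 2.79 A

At the centre of a circular loop B = μ₀I/(2R), so I = 2RB/μ₀.
With R = 0.0136 m, I = 2 × 0.0136 × 1.29×10⁻⁴ / (4π×10⁻⁷) = 2.79 A.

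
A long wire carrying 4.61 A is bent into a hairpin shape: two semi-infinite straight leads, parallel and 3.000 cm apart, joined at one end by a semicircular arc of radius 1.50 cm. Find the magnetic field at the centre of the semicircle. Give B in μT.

The semicircular arc contributes B_arc = μ₀I·π/(4πR) = μ₀I/(4R) = 9.66×10⁻⁵ T.
Each semi-infinite lead is at perpendicular distance R = 0.015 m from the centre, with the perpendicular foot at its near end, so it contributes μ₀I/(4πR); both point the same way, together 6.15×10⁻⁵ T.
Arc and leads all point the same direction: B = 9.66×10⁻⁵ + 6.15×10⁻⁵ = 1.58×10⁻⁴ T.

B ≈ 158 μT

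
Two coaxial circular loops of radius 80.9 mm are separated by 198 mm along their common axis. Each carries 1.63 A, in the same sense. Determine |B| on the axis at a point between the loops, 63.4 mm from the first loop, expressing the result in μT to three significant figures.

Each loop contributes B = μ₀IR²/[2(R²+z²)^(3/2)] on the axis, with z measured from that loop.
Loop 1 (z = 0.0634 m): B₁ = 6.17×10⁻⁶ T. Loop 2 (z = 0.1346 m): B₂ = 1.73×10⁻⁶ T.
The fields add: B = B₁ + B₂ = 7.90×10⁻⁶ T.

B ≈ 7.90 μT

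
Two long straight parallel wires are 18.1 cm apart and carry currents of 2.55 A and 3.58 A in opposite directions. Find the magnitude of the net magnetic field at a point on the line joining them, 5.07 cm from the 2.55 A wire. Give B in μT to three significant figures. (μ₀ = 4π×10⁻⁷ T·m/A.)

Each long wire gives B = μ₀I/(2πd). Distances are d₁ = 0.0507 m and d₂ = 0.1303 m.
B₁ = 1.01×10⁻⁵ T, B₂ = 5.50×10⁻⁶ T.
Between antiparallel currents both contributions point the same way, so they add. B = B₁ + B₂ = 1.01×10⁻⁵ + 5.50×10⁻⁶ = 1.56×10⁻⁵ T.

B ≈ 15.6 μT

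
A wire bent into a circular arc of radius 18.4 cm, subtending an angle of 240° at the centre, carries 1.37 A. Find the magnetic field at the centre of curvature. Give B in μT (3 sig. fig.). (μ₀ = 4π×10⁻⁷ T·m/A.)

B ≈ 3.12 μT

The Biot–Savart field of a circular arc at its centre is B = μ₀Iφ/(4πR), with φ = 4.189 rad.
B = (4π×10⁻⁷ × 1.37 × 4.189) / (4π × 0.184) = 3.12×10⁻⁶ T.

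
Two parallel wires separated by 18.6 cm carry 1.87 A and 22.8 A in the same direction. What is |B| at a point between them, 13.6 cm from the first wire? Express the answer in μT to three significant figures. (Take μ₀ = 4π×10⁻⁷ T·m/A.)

B ≈ 88.4 μT

Each long wire gives B = μ₀I/(2πd). Distances are d₁ = 0.136 m and d₂ = 0.05 m.
B₁ = 2.75×10⁻⁶ T, B₂ = 9.12×10⁻⁵ T.
Between parallel currents the two contributions point in opposite directions, so they subtract. B = |B₁ − B₂| = |2.75×10⁻⁶ − 9.12×10⁻⁵| = 8.84×10⁻⁵ T.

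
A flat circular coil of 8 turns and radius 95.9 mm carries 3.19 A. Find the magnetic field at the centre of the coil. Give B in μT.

For an N-turn flat coil, B = Nμ₀I/(2R) with R = 0.0959 m.
B = 8 × 2.09×10⁻⁵ T = 1.67×10⁻⁴ T.

B ≈ 167 μT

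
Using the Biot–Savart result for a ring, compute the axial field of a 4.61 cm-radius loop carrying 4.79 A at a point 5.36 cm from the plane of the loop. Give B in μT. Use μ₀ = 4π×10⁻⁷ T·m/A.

B ≈ 18.1 μT

On the axis of a circular loop, B = μ₀IR² / [2(R²+z²)^(3/2)].
R² + z² = (0.0461)² + (0.0536)² = 0.004998 m², and (R²+z²)^(3/2) = 3.53×10⁻⁴ m³.
B = (4π×10⁻⁷ × 4.79 × 0.002125) / (2 × 3.53×10⁻⁴) = 1.81×10⁻⁵ T.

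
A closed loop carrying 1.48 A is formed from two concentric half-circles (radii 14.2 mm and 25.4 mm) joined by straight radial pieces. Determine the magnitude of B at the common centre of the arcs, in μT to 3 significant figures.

The radial connectors point toward the centre, so dl × r̂ = 0 and they contribute nothing.
Each semicircle gives μ₀I/(4R): inner arc 3.27×10⁻⁵ T, outer arc 1.83×10⁻⁵ T.
The two arcs carry current in opposite angular senses, so their fields oppose: B = |3.27×10⁻⁵ − 1.83×10⁻⁵| = 1.44×10⁻⁵ T.

B ≈ 14.4 μT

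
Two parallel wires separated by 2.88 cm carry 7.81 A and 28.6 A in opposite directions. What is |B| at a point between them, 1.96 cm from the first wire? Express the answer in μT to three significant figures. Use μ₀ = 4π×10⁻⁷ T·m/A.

B ≈ 701 μT

Each long wire gives B = μ₀I/(2πd). Distances are d₁ = 0.0196 m and d₂ = 0.0092 m.
B₁ = 7.97×10⁻⁵ T, B₂ = 6.22×10⁻⁴ T.
Between antiparallel currents both contributions point the same way, so they add. B = B₁ + B₂ = 7.97×10⁻⁵ + 6.22×10⁻⁴ = 7.01×10⁻⁴ T.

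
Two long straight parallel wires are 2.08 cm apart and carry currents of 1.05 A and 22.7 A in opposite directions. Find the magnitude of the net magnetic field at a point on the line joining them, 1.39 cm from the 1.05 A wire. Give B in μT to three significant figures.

B ≈ 673 μT

Each long wire gives B = μ₀I/(2πd). Distances are d₁ = 0.0139 m and d₂ = 0.0069 m.
B₁ = 1.51×10⁻⁵ T, B₂ = 6.58×10⁻⁴ T.
Between antiparallel currents both contributions point the same way, so they add. B = B₁ + B₂ = 1.51×10⁻⁵ + 6.58×10⁻⁴ = 6.73×10⁻⁴ T.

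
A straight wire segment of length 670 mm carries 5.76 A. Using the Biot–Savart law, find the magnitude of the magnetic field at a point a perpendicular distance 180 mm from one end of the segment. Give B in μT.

B ≈ 3.09 μT

For a finite straight segment, B = (μ₀I/4πd)(sinθ₁ + sinθ₂), where θ₁, θ₂ are the angles from the perpendicular to each end.
The perpendicular foot is at one end, so the two end-offsets along the wire are 0 and L = 0.67 m.
sinθ₁ = 0/√(0²+0.18²) = 0.0000; sinθ₂ = 0.67/√(0.67²+0.18²) = 0.9658.
B = (4π×10⁻⁷ × 5.76) / (4π × 0.18) × (0.0000 + 0.9658) = 3.09×10⁻⁶ T.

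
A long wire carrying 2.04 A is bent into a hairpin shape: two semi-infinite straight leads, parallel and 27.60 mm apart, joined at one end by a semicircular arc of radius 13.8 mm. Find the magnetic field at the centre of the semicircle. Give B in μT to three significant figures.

B ≈ 76.0 μT

The semicircular arc contributes B_arc = μ₀I·π/(4πR) = μ₀I/(4R) = 4.64×10⁻⁵ T.
Each semi-infinite lead is at perpendicular distance R = 0.0138 m from the centre, with the perpendicular foot at its near end, so it contributes μ₀I/(4πR); both point the same way, together 2.96×10⁻⁵ T.
Arc and leads all point the same direction: B = 4.64×10⁻⁵ + 2.96×10⁻⁵ = 7.60×10⁻⁵ T.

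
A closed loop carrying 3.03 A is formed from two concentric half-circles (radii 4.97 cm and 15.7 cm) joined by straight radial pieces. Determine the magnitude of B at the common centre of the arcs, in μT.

The radial connectors point toward the centre, so dl × r̂ = 0 and they contribute nothing.
Each semicircle gives μ₀I/(4R): inner arc 1.92×10⁻⁵ T, outer arc 6.06×10⁻⁶ T.
The two arcs carry current in opposite angular senses, so their fields oppose: B = |1.92×10⁻⁵ − 6.06×10⁻⁶| = 1.31×10⁻⁵ T.

B ≈ 13.1 μT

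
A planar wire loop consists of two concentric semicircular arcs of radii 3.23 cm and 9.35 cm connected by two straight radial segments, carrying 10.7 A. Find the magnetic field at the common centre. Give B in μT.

B ≈ 68.1 μT

The radial connectors point toward the centre, so dl × r̂ = 0 and they contribute nothing.
Each semicircle gives μ₀I/(4R): inner arc 1.04×10⁻⁴ T, outer arc 3.60×10⁻⁵ T.
The two arcs carry current in opposite angular senses, so their fields oppose: B = |1.04×10⁻⁴ − 3.60×10⁻⁵| = 6.81×10⁻⁵ T.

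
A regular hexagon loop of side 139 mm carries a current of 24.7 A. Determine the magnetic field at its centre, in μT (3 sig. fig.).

B ≈ 123 μT

Each side is a finite straight segment at perpendicular distance d = a/(2 tan(π/6)) = 0.1204 m from the centre, with end-angles ±π/6.
One side contributes B₁ = (μ₀I/4πd)·2 sin(π/6) = 2.05×10⁻⁵ T.
All 6 sides add in the same direction: B = 6 × 2.05×10⁻⁵ = 1.23×10⁻⁴ T.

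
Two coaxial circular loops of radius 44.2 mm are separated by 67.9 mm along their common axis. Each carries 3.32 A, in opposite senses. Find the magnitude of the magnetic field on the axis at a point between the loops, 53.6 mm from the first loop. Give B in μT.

Each loop contributes B = μ₀IR²/[2(R²+z²)^(3/2)] on the axis, with z measured from that loop.
Loop 1 (z = 0.0536 m): B₁ = 1.22×10⁻⁵ T. Loop 2 (z = 0.0143 m): B₂ = 4.06×10⁻⁵ T.
The fields oppose: B = |B₁ − B₂| = 2.85×10⁻⁵ T.

B ≈ 28.5 μT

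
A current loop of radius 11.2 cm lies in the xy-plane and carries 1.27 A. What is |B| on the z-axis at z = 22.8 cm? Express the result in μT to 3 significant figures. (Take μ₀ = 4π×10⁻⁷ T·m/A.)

On the axis of a circular loop, B = μ₀IR² / [2(R²+z²)^(3/2)].
R² + z² = (0.112)² + (0.228)² = 0.06453 m², and (R²+z²)^(3/2) = 1.64×10⁻² m³.
B = (4π×10⁻⁷ × 1.27 × 0.01254) / (2 × 1.64×10⁻²) = 6.11×10⁻⁷ T.

B ≈ 0.611 μT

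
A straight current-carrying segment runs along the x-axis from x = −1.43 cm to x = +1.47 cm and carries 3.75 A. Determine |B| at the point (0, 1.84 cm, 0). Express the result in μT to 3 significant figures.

B ≈ 25.2 μT

For a finite straight segment, B = (μ₀I/4πd)(sinθ₁ + sinθ₂), where θ₁, θ₂ are the angles from the perpendicular to each end.
The perpendicular distance is d = 0.0184 m; the end-offsets along the wire are a = 0.0143 m and b = 0.0147 m.
sinθ₁ = 0.0143/√(0.0143²+0.0184²) = 0.6136; sinθ₂ = 0.0147/√(0.0147²+0.0184²) = 0.6242.
B = (4π×10⁻⁷ × 3.75) / (4π × 0.0184) × (0.6136 + 0.6242) = 2.52×10⁻⁵ T.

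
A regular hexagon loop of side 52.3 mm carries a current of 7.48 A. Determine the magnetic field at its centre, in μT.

Each side is a finite straight segment at perpendicular distance d = a/(2 tan(π/6)) = 0.04529 m from the centre, with end-angles ±π/6.
One side contributes B₁ = (μ₀I/4πd)·2 sin(π/6) = 1.65×10⁻⁵ T.
All 6 sides add in the same direction: B = 6 × 1.65×10⁻⁵ = 9.91×10⁻⁵ T.

B ≈ 99.1 μT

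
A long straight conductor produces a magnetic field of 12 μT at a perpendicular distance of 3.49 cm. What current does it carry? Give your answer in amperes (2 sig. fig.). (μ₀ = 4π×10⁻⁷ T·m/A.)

For a long straight wire B = μ₀I/(2πd), so I = 2πdB/μ₀.
I = 2π × 0.0349 × 1.20×10⁻⁵ / (4π×10⁻⁷) = 2.09 A.

I ≈ 2.1 A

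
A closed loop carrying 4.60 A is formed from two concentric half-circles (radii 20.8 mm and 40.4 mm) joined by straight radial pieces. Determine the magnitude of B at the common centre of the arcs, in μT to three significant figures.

B ≈ 33.7 μT

The radial connectors point toward the centre, so dl × r̂ = 0 and they contribute nothing.
Each semicircle gives μ₀I/(4R): inner arc 6.95×10⁻⁵ T, outer arc 3.58×10⁻⁵ T.
The two arcs carry current in opposite angular senses, so their fields oppose: B = |6.95×10⁻⁵ − 3.58×10⁻⁵| = 3.37×10⁻⁵ T.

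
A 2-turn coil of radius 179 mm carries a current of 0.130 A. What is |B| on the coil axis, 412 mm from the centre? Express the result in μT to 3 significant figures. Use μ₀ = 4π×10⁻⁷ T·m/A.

For an N-turn flat coil, B = Nμ₀IR²/[2(R²+z²)^(3/2)] with R = 0.179 m, z = 0.412 m.
B = 2 × 2.89×10⁻⁸ T = 5.77×10⁻⁸ T.

B ≈ 0.0577 μT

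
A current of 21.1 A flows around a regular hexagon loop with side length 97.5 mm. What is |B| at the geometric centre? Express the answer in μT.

Each side is a finite straight segment at perpendicular distance d = a/(2 tan(π/6)) = 0.08444 m from the centre, with end-angles ±π/6.
One side contributes B₁ = (μ₀I/4πd)·2 sin(π/6) = 2.50×10⁻⁵ T.
All 6 sides add in the same direction: B = 6 × 2.50×10⁻⁵ = 1.50×10⁻⁴ T.

B ≈ 150 μT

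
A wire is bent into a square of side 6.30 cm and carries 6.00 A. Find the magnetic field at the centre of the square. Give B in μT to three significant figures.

Each side is a finite straight segment at perpendicular distance d = a/(2 tan(π/4)) = 0.0315 m from the centre, with end-angles ±π/4.
One side contributes B₁ = (μ₀I/4πd)·2 sin(π/4) = 2.69×10⁻⁵ T.
All 4 sides add in the same direction: B = 4 × 2.69×10⁻⁵ = 1.08×10⁻⁴ T.

B ≈ 108 μT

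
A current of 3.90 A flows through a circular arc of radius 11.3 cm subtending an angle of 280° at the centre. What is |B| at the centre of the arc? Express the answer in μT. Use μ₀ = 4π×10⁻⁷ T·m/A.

B ≈ 16.9 μT

The Biot–Savart field of a circular arc at its centre is B = μ₀Iφ/(4πR), with φ = 4.887 rad.
B = (4π×10⁻⁷ × 3.90 × 4.887) / (4π × 0.113) = 1.69×10⁻⁵ T.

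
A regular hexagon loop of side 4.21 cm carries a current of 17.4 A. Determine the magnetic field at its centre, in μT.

B ≈ 286 μT

Each side is a finite straight segment at perpendicular distance d = a/(2 tan(π/6)) = 0.03646 m from the centre, with end-angles ±π/6.
One side contributes B₁ = (μ₀I/4πd)·2 sin(π/6) = 4.77×10⁻⁵ T.
All 6 sides add in the same direction: B = 6 × 4.77×10⁻⁵ = 2.86×10⁻⁴ T.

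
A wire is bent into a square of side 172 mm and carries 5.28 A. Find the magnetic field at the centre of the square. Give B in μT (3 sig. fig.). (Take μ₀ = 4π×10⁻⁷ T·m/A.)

B ≈ 34.7 μT

Each side is a finite straight segment at perpendicular distance d = a/(2 tan(π/4)) = 0.086 m from the centre, with end-angles ±π/4.
One side contributes B₁ = (μ₀I/4πd)·2 sin(π/4) = 8.68×10⁻⁶ T.
All 4 sides add in the same direction: B = 4 × 8.68×10⁻⁶ = 3.47×10⁻⁵ T.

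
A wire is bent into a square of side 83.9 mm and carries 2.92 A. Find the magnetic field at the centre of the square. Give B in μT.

B ≈ 39.4 μT

Each side is a finite straight segment at perpendicular distance d = a/(2 tan(π/4)) = 0.04195 m from the centre, with end-angles ±π/4.
One side contributes B₁ = (μ₀I/4πd)·2 sin(π/4) = 9.84×10⁻⁶ T.
All 4 sides add in the same direction: B = 4 × 9.84×10⁻⁶ = 3.94×10⁻⁵ T.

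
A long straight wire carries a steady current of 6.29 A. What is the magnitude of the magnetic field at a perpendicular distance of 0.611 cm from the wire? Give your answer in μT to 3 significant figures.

For an infinitely long straight wire, B = μ₀I/(2πd).
B = (4π×10⁻⁷ × 6.29) / (2π × 0.00611) = 2.06×10⁻⁴ T.

B ≈ 206 μT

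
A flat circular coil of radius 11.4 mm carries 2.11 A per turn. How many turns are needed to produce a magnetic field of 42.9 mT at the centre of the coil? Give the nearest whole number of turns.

For an N-turn coil, B = Nμ₀I/(2R). A single turn gives B₁ = 1.16×10⁻⁴ T with R = 0.0114 m.
N = B/B₁ = 4.29×10⁻² / 1.16×10⁻⁴ = 368.89.

N = 369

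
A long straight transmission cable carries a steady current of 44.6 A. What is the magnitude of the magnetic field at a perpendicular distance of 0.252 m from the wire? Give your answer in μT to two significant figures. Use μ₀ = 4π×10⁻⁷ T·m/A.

B ≈ 35 μT

For an infinitely long straight wire, B = μ₀I/(2πd).
B = (4π×10⁻⁷ × 44.6) / (2π × 0.252) = 3.54×10⁻⁵ T.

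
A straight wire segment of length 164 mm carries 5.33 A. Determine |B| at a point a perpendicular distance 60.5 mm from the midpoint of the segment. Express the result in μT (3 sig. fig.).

B ≈ 14.2 μT

For a finite straight segment, B = (μ₀I/4πd)(sinθ₁ + sinθ₂), where θ₁, θ₂ are the angles from the perpendicular to each end.
The perpendicular from the point meets the wire at its midpoint, so each end is L/2 = 0.082 m away along the wire.
sinθ₁ = 0.082/√(0.082²+0.0605²) = 0.8047; sinθ₂ = 0.082/√(0.082²+0.0605²) = 0.8047.
B = (4π×10⁻⁷ × 5.33) / (4π × 0.0605) × (0.8047 + 0.8047) = 1.42×10⁻⁵ T.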